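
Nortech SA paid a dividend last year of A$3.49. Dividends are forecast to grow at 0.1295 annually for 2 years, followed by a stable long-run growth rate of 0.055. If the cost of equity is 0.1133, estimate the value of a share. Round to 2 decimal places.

Two-stage DDM. Project D₁…D_2 at 0.1295, terminal growth 0.055, discount at r = 0.1133.
D_1 = 3.9420
D_2 = 4.4524
Terminal value at t=2: TV = D_3/(r−g) = 4.6973/(0.1133−0.055) = 80.5716
P₀ = 3.9420/(1+0.1133)^1 + 4.4524/(1+0.1133)^2 + 80.5716/(1+0.1133)^2 = 72.1397

A$72.14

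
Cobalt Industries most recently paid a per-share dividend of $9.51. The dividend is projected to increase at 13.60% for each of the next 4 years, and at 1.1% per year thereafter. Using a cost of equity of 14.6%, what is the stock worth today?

$105.98

Two-stage DDM. Project D₁…D_4 at 0.136, terminal growth 0.011, discount at r = 0.146.
D_1 = 10.8034
D_2 = 12.2726
D_3 = 13.9417
D_4 = 15.8378
Terminal value at t=4: TV = D_5/(r−g) = 16.0120/(0.146−0.011) = 118.6072
P₀ = 10.8034/(1+0.146)^1 + 12.2726/(1+0.146)^2 + 13.9417/(1+0.146)^3 + 15.8378/(1+0.146)^4 + 118.6072/(1+0.146)^4 = 105.9832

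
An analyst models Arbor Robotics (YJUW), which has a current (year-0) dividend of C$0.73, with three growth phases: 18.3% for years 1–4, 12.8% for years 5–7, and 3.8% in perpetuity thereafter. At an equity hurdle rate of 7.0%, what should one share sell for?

Three-stage DDM. Project D₁…D_7; terminal Gordon value at t=7 with g = 0.038; discount at r = 0.07.
D_1 = 0.8636
D_2 = 1.0216
D_3 = 1.2086
D_4 = 1.4298
D_5 = 1.6128
D_6 = 1.8192
D_7 = 2.0521
TV_7 = 2.1300/(0.07−0.038) = 66.5636
P₀ = Σ Dₜ/(1+r)ᵗ + TV_7/(1+r)^7 = 48.8692

C$48.87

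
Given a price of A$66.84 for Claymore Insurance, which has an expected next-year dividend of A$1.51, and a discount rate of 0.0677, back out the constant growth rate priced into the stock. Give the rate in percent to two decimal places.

From P₀ = D₁/(r − g), the implied growth is g = r − D₁/P₀.
g = 0.0677 − 1.51/66.84 = 0.0677 − 0.02259 = 0.04511

4.51%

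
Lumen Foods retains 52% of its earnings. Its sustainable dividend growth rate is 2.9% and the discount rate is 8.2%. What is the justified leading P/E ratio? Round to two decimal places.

9.06

Payout ratio b = 1 − 0.52 = 0.48.
Justified leading P/E = b/(r−g) = 0.48/(0.082−0.029) = 9.0566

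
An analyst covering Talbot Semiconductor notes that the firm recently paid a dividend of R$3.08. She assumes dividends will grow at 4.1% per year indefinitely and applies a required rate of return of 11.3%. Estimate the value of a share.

R$44.53

Gordon growth model: P₀ = D₁/(r − g). D₁ = 3.08 × (1 + 0.041) = 3.2063.
P₀ = 3.2063 / (0.113 − 0.041) = 3.2063 / 0.072 = 44.5317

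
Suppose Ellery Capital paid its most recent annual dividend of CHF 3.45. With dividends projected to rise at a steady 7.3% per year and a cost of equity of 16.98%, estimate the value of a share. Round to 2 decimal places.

CHF 38.24

Gordon growth model: P₀ = D₁/(r − g). D₁ = 3.45 × (1 + 0.073) = 3.7018.
P₀ = 3.7018 / (0.1698 − 0.073) = 3.7018 / 0.0968 = 38.2423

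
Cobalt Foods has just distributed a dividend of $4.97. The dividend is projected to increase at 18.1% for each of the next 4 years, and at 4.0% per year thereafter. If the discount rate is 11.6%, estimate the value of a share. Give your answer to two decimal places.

$108.24

Two-stage DDM. Project D₁…D_4 at 0.181, terminal growth 0.04, discount at r = 0.116.
D_1 = 5.8696
D_2 = 6.9320
D_3 = 8.1866
D_4 = 9.6684
Terminal value at t=4: TV = D_5/(r−g) = 10.0552/(0.116−0.04) = 132.3048
P₀ = 5.8696/(1+0.116)^1 + 6.9320/(1+0.116)^2 + 8.1866/(1+0.116)^3 + 9.6684/(1+0.116)^4 + 132.3048/(1+0.116)^4 = 108.2424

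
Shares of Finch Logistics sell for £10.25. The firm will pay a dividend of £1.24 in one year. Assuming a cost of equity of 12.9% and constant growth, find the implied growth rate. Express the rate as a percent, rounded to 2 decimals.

0.80%

From P₀ = D₁/(r − g), the implied growth is g = r − D₁/P₀.
g = 0.129 − 1.24/10.25 = 0.129 − 0.12098 = 0.00802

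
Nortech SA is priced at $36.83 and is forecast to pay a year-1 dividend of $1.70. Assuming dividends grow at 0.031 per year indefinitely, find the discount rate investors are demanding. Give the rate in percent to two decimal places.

Rearranging the constant-growth DDM: r = D₁/P₀ + g.
r = 1.7000 / 36.83 + 0.031 = 0.04616 + 0.031 = 0.07716

7.72%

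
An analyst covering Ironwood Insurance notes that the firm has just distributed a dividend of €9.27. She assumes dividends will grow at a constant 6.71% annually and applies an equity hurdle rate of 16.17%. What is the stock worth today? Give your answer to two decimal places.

€104.57

Gordon growth model: P₀ = D₁/(r − g). D₁ = 9.27 × (1 + 0.0671) = 9.8920.
P₀ = 9.8920 / (0.1617 − 0.0671) = 9.8920 / 0.0946 = 104.5668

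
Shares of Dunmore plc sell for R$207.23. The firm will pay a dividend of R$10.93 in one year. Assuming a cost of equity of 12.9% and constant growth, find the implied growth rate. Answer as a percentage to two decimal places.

7.63%

From P₀ = D₁/(r − g), the implied growth is g = r − D₁/P₀.
g = 0.129 − 10.93/207.23 = 0.129 − 0.05274 = 0.07626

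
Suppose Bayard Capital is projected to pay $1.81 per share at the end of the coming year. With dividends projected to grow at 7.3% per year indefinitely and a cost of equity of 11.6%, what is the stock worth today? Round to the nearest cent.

Gordon growth model: P₀ = D₁/(r − g), with D₁ = 1.81 given directly.
P₀ = 1.8100 / (0.116 − 0.073) = 1.8100 / 0.043 = 42.0930

$42.09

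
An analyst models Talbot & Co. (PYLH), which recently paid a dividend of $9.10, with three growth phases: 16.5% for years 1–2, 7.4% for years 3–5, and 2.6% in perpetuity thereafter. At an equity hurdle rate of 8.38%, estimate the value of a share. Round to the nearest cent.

$232.90

Three-stage DDM. Project D₁…D_5; terminal Gordon value at t=5 with g = 0.026; discount at r = 0.0838.
D_1 = 10.6015
D_2 = 12.3507
D_3 = 13.2647
D_4 = 14.2463
D_5 = 15.3005
TV_5 = 15.6983/(0.0838−0.026) = 271.5974
P₀ = Σ Dₜ/(1+r)ᵗ + TV_5/(1+r)^5 = 232.9001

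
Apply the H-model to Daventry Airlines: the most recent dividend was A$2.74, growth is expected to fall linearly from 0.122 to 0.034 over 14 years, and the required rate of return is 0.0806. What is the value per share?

A$97.02

H-model: P₀ = D₀[(1+g_L) + H(g_S−g_L)]/(r−g_L), with H = 14/2 = 7.
P₀ = 2.74 × [(1+0.034) + 7×(0.122−0.034)] / (0.0806−0.034)
   = 2.74 × 1.6500 / 0.0466 = 97.0172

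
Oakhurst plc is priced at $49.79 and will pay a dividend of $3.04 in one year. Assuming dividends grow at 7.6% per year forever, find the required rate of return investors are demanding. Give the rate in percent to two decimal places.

13.71%

Rearranging the constant-growth DDM: r = D₁/P₀ + g.
r = 3.0400 / 49.79 + 0.076 = 0.06106 + 0.076 = 0.13706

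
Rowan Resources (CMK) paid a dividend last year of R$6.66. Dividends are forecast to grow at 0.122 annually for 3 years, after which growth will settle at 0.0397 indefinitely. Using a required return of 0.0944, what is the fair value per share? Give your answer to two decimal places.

Two-stage DDM. Project D₁…D_3 at 0.122, terminal growth 0.0397, discount at r = 0.0944.
D_1 = 7.4725
D_2 = 8.3842
D_3 = 9.4070
Terminal value at t=3: TV = D_4/(r−g) = 9.7805/(0.0944−0.0397) = 178.8025
P₀ = 7.4725/(1+0.0944)^1 + 8.3842/(1+0.0944)^2 + 9.4070/(1+0.0944)^3 + 178.8025/(1+0.0944)^3 = 157.4145

R$157.41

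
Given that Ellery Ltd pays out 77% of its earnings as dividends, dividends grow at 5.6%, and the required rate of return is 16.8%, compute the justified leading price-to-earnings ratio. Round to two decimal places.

Justified leading P/E = b/(r−g) = 0.77/(0.168−0.056) = 6.8750

6.87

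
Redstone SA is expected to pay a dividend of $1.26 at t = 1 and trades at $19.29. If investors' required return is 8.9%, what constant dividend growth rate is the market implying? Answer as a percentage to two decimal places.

2.37%

From P₀ = D₁/(r − g), the implied growth is g = r − D₁/P₀.
g = 0.089 − 1.26/19.29 = 0.089 − 0.06532 = 0.02368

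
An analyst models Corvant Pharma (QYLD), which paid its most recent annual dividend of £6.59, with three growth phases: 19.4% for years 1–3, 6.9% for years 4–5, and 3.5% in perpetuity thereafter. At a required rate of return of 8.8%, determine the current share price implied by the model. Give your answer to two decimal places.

Three-stage DDM. Project D₁…D_5; terminal Gordon value at t=5 with g = 0.035; discount at r = 0.088.
D_1 = 7.8685
D_2 = 9.3949
D_3 = 11.2176
D_4 = 11.9916
D_5 = 12.8190
TV_5 = 13.2677/(0.088−0.035) = 250.3331
P₀ = Σ Dₜ/(1+r)ᵗ + TV_5/(1+r)^5 = 205.0449

£205.04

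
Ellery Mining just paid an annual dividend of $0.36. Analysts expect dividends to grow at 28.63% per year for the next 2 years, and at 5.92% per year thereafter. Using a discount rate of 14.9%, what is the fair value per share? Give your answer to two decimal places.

Two-stage DDM. Project D₁…D_2 at 0.2863, terminal growth 0.0592, discount at r = 0.149.
D_1 = 0.4631
D_2 = 0.5956
Terminal value at t=2: TV = D_3/(r−g) = 0.6309/(0.149−0.0592) = 7.0257
P₀ = 0.4631/(1+0.149)^1 + 0.5956/(1+0.149)^2 + 7.0257/(1+0.149)^2 = 6.1759

$6.18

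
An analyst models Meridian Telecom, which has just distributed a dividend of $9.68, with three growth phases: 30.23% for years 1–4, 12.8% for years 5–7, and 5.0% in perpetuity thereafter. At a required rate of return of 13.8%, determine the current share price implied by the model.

$296.71

Three-stage DDM. Project D₁…D_7; terminal Gordon value at t=7 with g = 0.05; discount at r = 0.138.
D_1 = 12.6063
D_2 = 16.4171
D_3 = 21.3800
D_4 = 27.8432
D_5 = 31.4072
D_6 = 35.4273
D_7 = 39.9620
TV_7 = 41.9601/(0.138−0.05) = 476.8189
P₀ = Σ Dₜ/(1+r)ᵗ + TV_7/(1+r)^7 = 296.7092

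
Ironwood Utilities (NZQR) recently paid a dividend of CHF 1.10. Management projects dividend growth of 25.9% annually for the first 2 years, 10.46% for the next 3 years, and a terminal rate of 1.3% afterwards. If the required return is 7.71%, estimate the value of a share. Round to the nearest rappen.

Three-stage DDM. Project D₁…D_5; terminal Gordon value at t=5 with g = 0.013; discount at r = 0.0771.
D_1 = 1.3849
D_2 = 1.7436
D_3 = 1.9260
D_4 = 2.1274
D_5 = 2.3500
TV_5 = 2.3805/(0.0771−0.013) = 37.1373
P₀ = Σ Dₜ/(1+r)ᵗ + TV_5/(1+r)^5 = 33.1487

CHF 33.15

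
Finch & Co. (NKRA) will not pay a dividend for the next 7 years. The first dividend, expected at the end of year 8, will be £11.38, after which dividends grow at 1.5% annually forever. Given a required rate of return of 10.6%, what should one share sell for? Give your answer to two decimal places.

£61.78

Deferred-dividend DDM. At t=7 the remaining stream is a growing perpetuity with first payment D_8 = 11.38.
V_7 = D_8/(r−g) = 11.38/(0.106−0.015) = 125.0549
P₀ = V_7/(1+r)^7 = 125.0549/(1+0.106)^7 = 61.7753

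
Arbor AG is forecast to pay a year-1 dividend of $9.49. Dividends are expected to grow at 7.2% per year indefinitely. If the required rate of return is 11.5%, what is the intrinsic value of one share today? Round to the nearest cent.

Gordon growth model: P₀ = D₁/(r − g), with D₁ = 9.49 given directly.
P₀ = 9.4900 / (0.115 − 0.072) = 9.4900 / 0.043 = 220.6977

$220.70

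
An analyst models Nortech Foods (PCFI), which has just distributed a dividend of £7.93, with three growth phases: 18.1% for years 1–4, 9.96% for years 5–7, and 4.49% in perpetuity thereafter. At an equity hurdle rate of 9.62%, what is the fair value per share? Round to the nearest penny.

£290.23

Three-stage DDM. Project D₁…D_7; terminal Gordon value at t=7 with g = 0.0449; discount at r = 0.0962.
D_1 = 9.3653
D_2 = 11.0605
D_3 = 13.0624
D_4 = 15.4267
D_5 = 16.9632
D_6 = 18.6527
D_7 = 20.5105
TV_7 = 21.4315/(0.0962−0.0449) = 417.7672
P₀ = Σ Dₜ/(1+r)ᵗ + TV_7/(1+r)^7 = 290.2346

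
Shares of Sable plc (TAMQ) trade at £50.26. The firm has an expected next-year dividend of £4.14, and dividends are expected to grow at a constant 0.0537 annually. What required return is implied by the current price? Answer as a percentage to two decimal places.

Rearranging the constant-growth DDM: r = D₁/P₀ + g.
r = 4.1400 / 50.26 + 0.0537 = 0.08237 + 0.0537 = 0.13607

13.61%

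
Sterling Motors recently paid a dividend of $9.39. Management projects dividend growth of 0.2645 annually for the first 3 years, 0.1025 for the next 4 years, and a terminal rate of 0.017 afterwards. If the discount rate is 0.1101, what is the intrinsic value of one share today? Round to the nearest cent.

$238.82

Three-stage DDM. Project D₁…D_7; terminal Gordon value at t=7 with g = 0.017; discount at r = 0.1101.
D_1 = 11.8737
D_2 = 15.0142
D_3 = 18.9855
D_4 = 20.9315
D_5 = 23.0770
D_6 = 25.4424
D_7 = 28.0502
TV_7 = 28.5271/(0.1101−0.017) = 306.4134
P₀ = Σ Dₜ/(1+r)ᵗ + TV_7/(1+r)^7 = 238.8210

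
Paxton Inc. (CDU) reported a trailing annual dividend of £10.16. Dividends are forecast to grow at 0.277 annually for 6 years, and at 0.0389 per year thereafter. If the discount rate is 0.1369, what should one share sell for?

Two-stage DDM. Project D₁…D_6 at 0.277, terminal growth 0.0389, discount at r = 0.1369.
D_1 = 12.9743
D_2 = 16.5682
D_3 = 21.1576
D_4 = 27.0183
D_5 = 34.5023
D_6 = 44.0595
Terminal value at t=6: TV = D_7/(r−g) = 45.7734/(0.1369−0.0389) = 467.0752
P₀ = 12.9743/(1+0.1369)^1 + 16.5682/(1+0.1369)^2 + 21.1576/(1+0.1369)^3 + 27.0183/(1+0.1369)^4 + 34.5023/(1+0.1369)^5 + 44.0595/(1+0.1369)^6 + 467.0752/(1+0.1369)^6 = 309.6673

£309.67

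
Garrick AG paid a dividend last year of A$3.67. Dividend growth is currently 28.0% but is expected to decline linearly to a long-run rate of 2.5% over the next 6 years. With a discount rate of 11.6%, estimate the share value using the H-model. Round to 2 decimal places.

A$72.19

H-model: P₀ = D₀[(1+g_L) + H(g_S−g_L)]/(r−g_L), with H = 6/2 = 3.
P₀ = 3.67 × [(1+0.025) + 3×(0.28−0.025)] / (0.116−0.025)
   = 3.67 × 1.7900 / 0.091 = 72.1901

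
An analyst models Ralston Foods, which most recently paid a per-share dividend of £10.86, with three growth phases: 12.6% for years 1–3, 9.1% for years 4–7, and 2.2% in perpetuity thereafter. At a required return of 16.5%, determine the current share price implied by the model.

Three-stage DDM. Project D₁…D_7; terminal Gordon value at t=7 with g = 0.022; discount at r = 0.165.
D_1 = 12.2284
D_2 = 13.7691
D_3 = 15.5040
D_4 = 16.9149
D_5 = 18.4542
D_6 = 20.1335
D_7 = 21.9656
TV_7 = 22.4489/(0.165−0.022) = 156.9853
P₀ = Σ Dₜ/(1+r)ᵗ + TV_7/(1+r)^7 = 117.7222

£117.72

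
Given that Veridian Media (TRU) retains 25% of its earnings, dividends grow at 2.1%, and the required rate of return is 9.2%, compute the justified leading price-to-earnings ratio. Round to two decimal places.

10.56

Payout ratio b = 1 − 0.25 = 0.75.
Justified leading P/E = b/(r−g) = 0.75/(0.092−0.021) = 10.5634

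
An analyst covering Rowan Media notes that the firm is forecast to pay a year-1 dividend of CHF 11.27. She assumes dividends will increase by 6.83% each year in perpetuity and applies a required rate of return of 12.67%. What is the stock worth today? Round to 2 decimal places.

CHF 192.98

Gordon growth model: P₀ = D₁/(r − g), with D₁ = 11.27 given directly.
P₀ = 11.2700 / (0.1267 − 0.0683) = 11.2700 / 0.0584 = 192.9795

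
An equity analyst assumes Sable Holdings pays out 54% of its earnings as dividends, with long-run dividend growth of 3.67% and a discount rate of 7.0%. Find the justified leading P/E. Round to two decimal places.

Justified leading P/E = b/(r−g) = 0.54/(0.07−0.0367) = 16.2162

16.22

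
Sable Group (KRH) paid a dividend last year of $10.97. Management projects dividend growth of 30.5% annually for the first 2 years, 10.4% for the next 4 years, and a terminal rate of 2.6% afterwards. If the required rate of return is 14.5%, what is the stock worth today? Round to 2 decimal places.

$185.02

Three-stage DDM. Project D₁…D_6; terminal Gordon value at t=6 with g = 0.026; discount at r = 0.145.
D_1 = 14.3158
D_2 = 18.6822
D_3 = 20.6251
D_4 = 22.7701
D_5 = 25.1382
D_6 = 27.7526
TV_6 = 28.4742/(0.145−0.026) = 239.2789
P₀ = Σ Dₜ/(1+r)ᵗ + TV_6/(1+r)^6 = 185.0171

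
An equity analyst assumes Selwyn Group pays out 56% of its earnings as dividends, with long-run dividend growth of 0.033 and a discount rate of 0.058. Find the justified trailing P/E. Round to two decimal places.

Justified trailing P/E = b(1+g)/(r−g) = 0.56×(1+0.033)/(0.058−0.033) = 23.1392

23.14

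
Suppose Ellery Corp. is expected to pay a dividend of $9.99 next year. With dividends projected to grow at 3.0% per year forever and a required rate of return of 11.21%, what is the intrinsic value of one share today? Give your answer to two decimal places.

$121.68

Gordon growth model: P₀ = D₁/(r − g), with D₁ = 9.99 given directly.
P₀ = 9.9900 / (0.1121 − 0.03) = 9.9900 / 0.0821 = 121.6809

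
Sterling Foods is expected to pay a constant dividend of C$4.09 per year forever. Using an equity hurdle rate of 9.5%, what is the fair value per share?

Zero-growth DDM (perpetuity): P₀ = D/r = 4.09 / 0.095 = 43.0526

C$43.05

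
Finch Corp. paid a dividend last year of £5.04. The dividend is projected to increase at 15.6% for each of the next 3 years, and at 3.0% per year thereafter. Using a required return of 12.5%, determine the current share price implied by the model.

£75.26

Two-stage DDM. Project D₁…D_3 at 0.156, terminal growth 0.03, discount at r = 0.125.
D_1 = 5.8262
D_2 = 6.7351
D_3 = 7.7858
Terminal value at t=3: TV = D_4/(r−g) = 8.0194/(0.125−0.03) = 84.4146
P₀ = 5.8262/(1+0.125)^1 + 6.7351/(1+0.125)^2 + 7.7858/(1+0.125)^3 + 84.4146/(1+0.125)^3 = 75.2558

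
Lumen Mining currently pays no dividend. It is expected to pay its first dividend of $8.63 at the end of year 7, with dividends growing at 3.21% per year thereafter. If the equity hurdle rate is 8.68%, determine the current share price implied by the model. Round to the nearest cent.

$95.75

Deferred-dividend DDM. At t=6 the remaining stream is a growing perpetuity with first payment D_7 = 8.63.
V_6 = D_7/(r−g) = 8.63/(0.0868−0.0321) = 157.7697
P₀ = V_6/(1+r)^6 = 157.7697/(1+0.0868)^6 = 95.7471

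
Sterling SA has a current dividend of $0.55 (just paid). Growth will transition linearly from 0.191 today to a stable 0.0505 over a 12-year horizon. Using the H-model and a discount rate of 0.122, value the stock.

$14.57

H-model: P₀ = D₀[(1+g_L) + H(g_S−g_L)]/(r−g_L), with H = 12/2 = 6.
P₀ = 0.55 × [(1+0.0505) + 6×(0.191−0.0505)] / (0.122−0.0505)
   = 0.55 × 1.8935 / 0.0715 = 14.5654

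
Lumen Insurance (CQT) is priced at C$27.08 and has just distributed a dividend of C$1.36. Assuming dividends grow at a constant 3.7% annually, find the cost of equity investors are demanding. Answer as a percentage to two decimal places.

Rearranging the constant-growth DDM: r = D₁/P₀ + g.
D₁ = 1.36 × (1 + 0.037) = 1.4103.
r = 1.4103 / 27.08 + 0.037 = 0.05208 + 0.037 = 0.08908

8.91%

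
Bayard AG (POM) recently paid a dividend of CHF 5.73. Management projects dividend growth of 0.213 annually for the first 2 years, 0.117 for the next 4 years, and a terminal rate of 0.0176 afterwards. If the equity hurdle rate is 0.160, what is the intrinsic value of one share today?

CHF 73.58

Three-stage DDM. Project D₁…D_6; terminal Gordon value at t=6 with g = 0.0176; discount at r = 0.16.
D_1 = 6.9505
D_2 = 8.4309
D_3 = 9.4174
D_4 = 10.5192
D_5 = 11.7499
D_6 = 13.1247
TV_6 = 13.3557/(0.16−0.0176) = 93.7899
P₀ = Σ Dₜ/(1+r)ᵗ + TV_6/(1+r)^6 = 73.5769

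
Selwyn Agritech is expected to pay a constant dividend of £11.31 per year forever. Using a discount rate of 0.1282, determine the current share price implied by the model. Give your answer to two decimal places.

Zero-growth DDM (perpetuity): P₀ = D/r = 11.31 / 0.1282 = 88.2215

£88.22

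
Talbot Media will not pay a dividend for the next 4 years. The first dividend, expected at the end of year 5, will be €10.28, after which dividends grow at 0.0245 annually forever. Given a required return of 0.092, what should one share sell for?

€107.10

Deferred-dividend DDM. At t=4 the remaining stream is a growing perpetuity with first payment D_5 = 10.28.
V_4 = D_5/(r−g) = 10.28/(0.092−0.0245) = 152.2963
P₀ = V_4/(1+r)^4 = 152.2963/(1+0.092)^4 = 107.1023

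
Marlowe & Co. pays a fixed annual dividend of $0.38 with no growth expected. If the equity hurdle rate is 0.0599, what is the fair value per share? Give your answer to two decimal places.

$6.34

Zero-growth DDM (perpetuity): P₀ = D/r = 0.38 / 0.0599 = 6.3439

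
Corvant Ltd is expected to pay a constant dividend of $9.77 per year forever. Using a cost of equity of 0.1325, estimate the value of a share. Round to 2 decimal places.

Zero-growth DDM (perpetuity): P₀ = D/r = 9.77 / 0.1325 = 73.7358

$73.74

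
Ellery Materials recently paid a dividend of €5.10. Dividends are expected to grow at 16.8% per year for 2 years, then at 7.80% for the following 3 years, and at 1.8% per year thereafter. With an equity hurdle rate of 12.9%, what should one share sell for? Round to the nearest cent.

Three-stage DDM. Project D₁…D_5; terminal Gordon value at t=5 with g = 0.018; discount at r = 0.129.
D_1 = 5.9568
D_2 = 6.9575
D_3 = 7.5002
D_4 = 8.0852
D_5 = 8.7159
TV_5 = 8.8728/(0.129−0.018) = 79.9350
P₀ = Σ Dₜ/(1+r)ᵗ + TV_5/(1+r)^5 = 69.2525

€69.25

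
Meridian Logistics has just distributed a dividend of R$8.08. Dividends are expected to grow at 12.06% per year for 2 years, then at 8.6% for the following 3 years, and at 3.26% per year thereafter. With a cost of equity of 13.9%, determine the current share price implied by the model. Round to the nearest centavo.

Three-stage DDM. Project D₁…D_5; terminal Gordon value at t=5 with g = 0.0326; discount at r = 0.139.
D_1 = 9.0544
D_2 = 10.1464
D_3 = 11.0190
D_4 = 11.9666
D_5 = 12.9958
TV_5 = 13.4194/(0.139−0.0326) = 126.1225
P₀ = Σ Dₜ/(1+r)ᵗ + TV_5/(1+r)^5 = 102.9092

R$102.91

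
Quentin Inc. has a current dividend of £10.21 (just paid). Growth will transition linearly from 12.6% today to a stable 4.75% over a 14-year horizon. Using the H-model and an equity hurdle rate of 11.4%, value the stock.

H-model: P₀ = D₀[(1+g_L) + H(g_S−g_L)]/(r−g_L), with H = 14/2 = 7.
P₀ = 10.21 × [(1+0.0475) + 7×(0.126−0.0475)] / (0.114−0.0475)
   = 10.21 × 1.5970 / 0.0665 = 245.1935

£245.19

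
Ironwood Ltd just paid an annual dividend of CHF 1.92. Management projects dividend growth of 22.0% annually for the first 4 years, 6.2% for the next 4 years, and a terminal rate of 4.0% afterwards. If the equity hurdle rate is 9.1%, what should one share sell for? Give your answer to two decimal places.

Three-stage DDM. Project D₁…D_8; terminal Gordon value at t=8 with g = 0.04; discount at r = 0.091.
D_1 = 2.3424
D_2 = 2.8577
D_3 = 3.4864
D_4 = 4.2534
D_5 = 4.5172
D_6 = 4.7972
D_7 = 5.0946
D_8 = 5.4105
TV_8 = 5.6269/(0.091−0.04) = 110.3321
P₀ = Σ Dₜ/(1+r)ᵗ + TV_8/(1+r)^8 = 76.4339

CHF 76.43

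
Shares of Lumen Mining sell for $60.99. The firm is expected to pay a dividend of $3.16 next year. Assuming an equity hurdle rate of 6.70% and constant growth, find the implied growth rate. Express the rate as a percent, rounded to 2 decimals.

1.52%

From P₀ = D₁/(r − g), the implied growth is g = r − D₁/P₀.
g = 0.067 − 3.16/60.99 = 0.067 − 0.05181 = 0.01519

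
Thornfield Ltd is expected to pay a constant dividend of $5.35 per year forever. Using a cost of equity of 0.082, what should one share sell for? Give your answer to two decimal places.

$65.24

Zero-growth DDM (perpetuity): P₀ = D/r = 5.35 / 0.082 = 65.2439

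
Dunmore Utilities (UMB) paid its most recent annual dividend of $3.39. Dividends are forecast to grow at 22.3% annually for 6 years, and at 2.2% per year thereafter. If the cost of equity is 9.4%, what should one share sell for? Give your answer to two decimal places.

Two-stage DDM. Project D₁…D_6 at 0.223, terminal growth 0.022, discount at r = 0.094.
D_1 = 4.1460
D_2 = 5.0705
D_3 = 6.2012
D_4 = 7.5841
D_5 = 9.2754
D_6 = 11.3438
Terminal value at t=6: TV = D_7/(r−g) = 11.5934/(0.094−0.022) = 161.0189
P₀ = 4.1460/(1+0.094)^1 + 5.0705/(1+0.094)^2 + 6.2012/(1+0.094)^3 + 7.5841/(1+0.094)^4 + 9.2754/(1+0.094)^5 + 11.3438/(1+0.094)^6 + 161.0189/(1+0.094)^6 = 124.5162

$124.52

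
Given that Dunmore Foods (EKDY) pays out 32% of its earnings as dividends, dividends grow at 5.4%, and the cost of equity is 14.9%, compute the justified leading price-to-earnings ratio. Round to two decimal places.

Justified leading P/E = b/(r−g) = 0.32/(0.149−0.054) = 3.3684

3.37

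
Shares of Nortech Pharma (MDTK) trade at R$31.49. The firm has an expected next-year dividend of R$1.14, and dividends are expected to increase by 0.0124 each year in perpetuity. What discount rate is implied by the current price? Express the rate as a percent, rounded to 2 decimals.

4.86%

Rearranging the constant-growth DDM: r = D₁/P₀ + g.
r = 1.1400 / 31.49 + 0.0124 = 0.03620 + 0.0124 = 0.04860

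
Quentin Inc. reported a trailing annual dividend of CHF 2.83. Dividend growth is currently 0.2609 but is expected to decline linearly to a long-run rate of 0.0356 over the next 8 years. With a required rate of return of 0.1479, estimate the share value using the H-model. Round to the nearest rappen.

H-model: P₀ = D₀[(1+g_L) + H(g_S−g_L)]/(r−g_L), with H = 8/2 = 4.
P₀ = 2.83 × [(1+0.0356) + 4×(0.2609−0.0356)] / (0.1479−0.0356)
   = 2.83 × 1.9368 / 0.1123 = 48.8080

CHF 48.81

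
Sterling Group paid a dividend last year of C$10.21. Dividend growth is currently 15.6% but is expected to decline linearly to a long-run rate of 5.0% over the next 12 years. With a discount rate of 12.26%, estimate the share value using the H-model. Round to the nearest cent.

H-model: P₀ = D₀[(1+g_L) + H(g_S−g_L)]/(r−g_L), with H = 12/2 = 6.
P₀ = 10.21 × [(1+0.05) + 6×(0.156−0.05)] / (0.1226−0.05)
   = 10.21 × 1.6860 / 0.0726 = 237.1083

C$237.11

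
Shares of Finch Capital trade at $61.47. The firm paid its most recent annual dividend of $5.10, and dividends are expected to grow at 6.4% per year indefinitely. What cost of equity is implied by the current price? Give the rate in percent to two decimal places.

15.23%

Rearranging the constant-growth DDM: r = D₁/P₀ + g.
D₁ = 5.10 × (1 + 0.064) = 5.4264.
r = 5.4264 / 61.47 + 0.064 = 0.08828 + 0.064 = 0.15228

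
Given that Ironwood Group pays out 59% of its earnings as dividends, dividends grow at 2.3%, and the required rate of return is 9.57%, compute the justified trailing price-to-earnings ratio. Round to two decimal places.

8.30

Justified trailing P/E = b(1+g)/(r−g) = 0.59×(1+0.023)/(0.0957−0.023) = 8.3022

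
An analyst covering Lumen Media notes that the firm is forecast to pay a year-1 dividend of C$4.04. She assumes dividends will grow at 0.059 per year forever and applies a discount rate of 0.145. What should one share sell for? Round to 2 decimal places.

C$46.98

Gordon growth model: P₀ = D₁/(r − g), with D₁ = 4.04 given directly.
P₀ = 4.0400 / (0.145 − 0.059) = 4.0400 / 0.086 = 46.9767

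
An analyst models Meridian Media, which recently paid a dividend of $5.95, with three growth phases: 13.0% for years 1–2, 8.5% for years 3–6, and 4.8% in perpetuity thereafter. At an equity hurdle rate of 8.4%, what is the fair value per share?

Three-stage DDM. Project D₁…D_6; terminal Gordon value at t=6 with g = 0.048; discount at r = 0.084.
D_1 = 6.7235
D_2 = 7.5976
D_3 = 8.2433
D_4 = 8.9440
D_5 = 9.7043
D_6 = 10.5291
TV_6 = 11.0345/(0.084−0.048) = 306.5149
P₀ = Σ Dₜ/(1+r)ᵗ + TV_6/(1+r)^6 = 227.5098

$227.51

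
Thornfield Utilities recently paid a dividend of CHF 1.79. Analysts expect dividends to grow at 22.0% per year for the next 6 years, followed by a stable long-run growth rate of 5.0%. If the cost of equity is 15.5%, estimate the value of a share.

CHF 37.93

Two-stage DDM. Project D₁…D_6 at 0.22, terminal growth 0.05, discount at r = 0.155.
D_1 = 2.1838
D_2 = 2.6642
D_3 = 3.2504
D_4 = 3.9654
D_5 = 4.8378
D_6 = 5.9022
Terminal value at t=6: TV = D_7/(r−g) = 6.1973/(0.155−0.05) = 59.0217
P₀ = 2.1838/(1+0.155)^1 + 2.6642/(1+0.155)^2 + 3.2504/(1+0.155)^3 + 3.9654/(1+0.155)^4 + 4.8378/(1+0.155)^5 + 5.9022/(1+0.155)^6 + 59.0217/(1+0.155)^6 = 37.9265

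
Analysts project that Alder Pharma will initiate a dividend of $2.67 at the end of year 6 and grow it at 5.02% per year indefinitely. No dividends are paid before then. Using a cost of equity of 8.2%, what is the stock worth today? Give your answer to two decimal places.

Deferred-dividend DDM. At t=5 the remaining stream is a growing perpetuity with first payment D_6 = 2.67.
V_5 = D_6/(r−g) = 2.67/(0.082−0.0502) = 83.9623
P₀ = V_5/(1+r)^5 = 83.9623/(1+0.082)^5 = 56.6171

$56.62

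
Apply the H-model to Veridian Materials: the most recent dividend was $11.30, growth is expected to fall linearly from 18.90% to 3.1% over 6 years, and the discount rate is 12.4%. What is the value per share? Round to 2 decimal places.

H-model: P₀ = D₀[(1+g_L) + H(g_S−g_L)]/(r−g_L), with H = 6/2 = 3.
P₀ = 11.30 × [(1+0.031) + 3×(0.189−0.031)] / (0.124−0.031)
   = 11.30 × 1.5050 / 0.093 = 182.8656

$182.87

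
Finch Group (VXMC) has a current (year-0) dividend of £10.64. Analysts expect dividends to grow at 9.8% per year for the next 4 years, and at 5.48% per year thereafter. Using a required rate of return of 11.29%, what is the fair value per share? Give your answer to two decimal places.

Two-stage DDM. Project D₁…D_4 at 0.098, terminal growth 0.0548, discount at r = 0.1129.
D_1 = 11.6827
D_2 = 12.8276
D_3 = 14.0847
D_4 = 15.4650
Terminal value at t=4: TV = D_5/(r−g) = 16.3125/(0.1129−0.0548) = 280.7663
P₀ = 11.6827/(1+0.1129)^1 + 12.8276/(1+0.1129)^2 + 14.0847/(1+0.1129)^3 + 15.4650/(1+0.1129)^4 + 280.7663/(1+0.1129)^4 = 224.1836

£224.18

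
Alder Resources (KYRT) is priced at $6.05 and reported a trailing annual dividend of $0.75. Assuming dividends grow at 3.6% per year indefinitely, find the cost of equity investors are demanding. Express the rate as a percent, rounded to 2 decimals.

Rearranging the constant-growth DDM: r = D₁/P₀ + g.
D₁ = 0.75 × (1 + 0.036) = 0.7770.
r = 0.7770 / 6.05 + 0.036 = 0.12843 + 0.036 = 0.16443

16.44%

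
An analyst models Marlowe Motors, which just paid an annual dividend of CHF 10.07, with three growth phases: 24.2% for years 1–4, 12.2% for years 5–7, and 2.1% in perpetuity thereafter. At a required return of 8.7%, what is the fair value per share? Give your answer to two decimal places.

CHF 403.70

Three-stage DDM. Project D₁…D_7; terminal Gordon value at t=7 with g = 0.021; discount at r = 0.087.
D_1 = 12.5069
D_2 = 15.5336
D_3 = 19.2928
D_4 = 23.9616
D_5 = 26.8849
D_6 = 30.1649
D_7 = 33.8450
TV_7 = 34.5557/(0.087−0.021) = 523.5718
P₀ = Σ Dₜ/(1+r)ᵗ + TV_7/(1+r)^7 = 403.7050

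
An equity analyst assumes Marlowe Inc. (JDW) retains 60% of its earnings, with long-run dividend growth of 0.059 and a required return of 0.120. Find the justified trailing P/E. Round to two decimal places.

Payout ratio b = 1 − 0.60 = 0.40.
Justified trailing P/E = b(1+g)/(r−g) = 0.40×(1+0.059)/(0.12−0.059) = 6.9443

6.94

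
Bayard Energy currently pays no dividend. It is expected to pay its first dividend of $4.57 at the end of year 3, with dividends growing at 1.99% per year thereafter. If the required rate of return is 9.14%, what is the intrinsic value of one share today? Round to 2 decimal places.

Deferred-dividend DDM. At t=2 the remaining stream is a growing perpetuity with first payment D_3 = 4.57.
V_2 = D_3/(r−g) = 4.57/(0.0914−0.0199) = 63.9161
P₀ = V_2/(1+r)^2 = 63.9161/(1+0.0914)^2 = 53.6590

$53.66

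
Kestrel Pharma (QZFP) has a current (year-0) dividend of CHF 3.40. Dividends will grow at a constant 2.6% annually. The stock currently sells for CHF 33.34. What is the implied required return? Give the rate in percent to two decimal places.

Rearranging the constant-growth DDM: r = D₁/P₀ + g.
D₁ = 3.40 × (1 + 0.026) = 3.4884.
r = 3.4884 / 33.34 + 0.026 = 0.10463 + 0.026 = 0.13063

13.06%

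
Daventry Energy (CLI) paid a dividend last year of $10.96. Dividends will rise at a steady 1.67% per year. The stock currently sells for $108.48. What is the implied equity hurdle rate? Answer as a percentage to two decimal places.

Rearranging the constant-growth DDM: r = D₁/P₀ + g.
D₁ = 10.96 × (1 + 0.0167) = 11.1430.
r = 11.1430 / 108.48 + 0.0167 = 0.10272 + 0.0167 = 0.11942

11.94%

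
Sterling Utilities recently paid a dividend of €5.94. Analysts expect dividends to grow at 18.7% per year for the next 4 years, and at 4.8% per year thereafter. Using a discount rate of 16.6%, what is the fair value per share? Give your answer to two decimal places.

Two-stage DDM. Project D₁…D_4 at 0.187, terminal growth 0.048, discount at r = 0.166.
D_1 = 7.0508
D_2 = 8.3693
D_3 = 9.9343
D_4 = 11.7921
Terminal value at t=4: TV = D_5/(r−g) = 12.3581/(0.166−0.048) = 104.7294
P₀ = 7.0508/(1+0.166)^1 + 8.3693/(1+0.166)^2 + 9.9343/(1+0.166)^3 + 11.7921/(1+0.166)^4 + 104.7294/(1+0.166)^4 = 81.5090

€81.51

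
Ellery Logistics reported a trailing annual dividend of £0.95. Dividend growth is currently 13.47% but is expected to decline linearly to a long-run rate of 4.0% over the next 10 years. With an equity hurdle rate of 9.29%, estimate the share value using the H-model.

£27.18

H-model: P₀ = D₀[(1+g_L) + H(g_S−g_L)]/(r−g_L), with H = 10/2 = 5.
P₀ = 0.95 × [(1+0.04) + 5×(0.1347−0.04)] / (0.0929−0.04)
   = 0.95 × 1.5135 / 0.0529 = 27.1801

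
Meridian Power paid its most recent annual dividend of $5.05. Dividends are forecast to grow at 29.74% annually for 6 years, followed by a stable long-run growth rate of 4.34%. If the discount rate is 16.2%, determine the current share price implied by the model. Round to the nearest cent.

Two-stage DDM. Project D₁…D_6 at 0.2974, terminal growth 0.0434, discount at r = 0.162.
D_1 = 6.5519
D_2 = 8.5004
D_3 = 11.0284
D_4 = 14.3083
D_5 = 18.5635
D_6 = 24.0843
Terminal value at t=6: TV = D_7/(r−g) = 25.1296/(0.162−0.0434) = 211.8853
P₀ = 6.5519/(1+0.162)^1 + 8.5004/(1+0.162)^2 + 11.0284/(1+0.162)^3 + 14.3083/(1+0.162)^4 + 18.5635/(1+0.162)^5 + 24.0843/(1+0.162)^6 + 211.8853/(1+0.162)^6 = 131.4295

$131.43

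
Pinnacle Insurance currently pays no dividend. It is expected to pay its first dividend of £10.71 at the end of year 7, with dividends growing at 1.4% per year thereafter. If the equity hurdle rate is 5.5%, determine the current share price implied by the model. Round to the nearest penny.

£189.45

Deferred-dividend DDM. At t=6 the remaining stream is a growing perpetuity with first payment D_7 = 10.71.
V_6 = D_7/(r−g) = 10.71/(0.055−0.014) = 261.2195
P₀ = V_6/(1+r)^6 = 261.2195/(1+0.055)^6 = 189.4484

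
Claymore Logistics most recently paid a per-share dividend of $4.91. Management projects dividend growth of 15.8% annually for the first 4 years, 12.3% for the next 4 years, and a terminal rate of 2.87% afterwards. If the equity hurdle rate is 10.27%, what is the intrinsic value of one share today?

Three-stage DDM. Project D₁…D_8; terminal Gordon value at t=8 with g = 0.0287; discount at r = 0.1027.
D_1 = 5.6858
D_2 = 6.5841
D_3 = 7.6244
D_4 = 8.8291
D_5 = 9.9151
D_6 = 11.1346
D_7 = 12.5042
D_8 = 14.0422
TV_8 = 14.4452/(0.1027−0.0287) = 195.2054
P₀ = Σ Dₜ/(1+r)ᵗ + TV_8/(1+r)^8 = 136.5310

$136.53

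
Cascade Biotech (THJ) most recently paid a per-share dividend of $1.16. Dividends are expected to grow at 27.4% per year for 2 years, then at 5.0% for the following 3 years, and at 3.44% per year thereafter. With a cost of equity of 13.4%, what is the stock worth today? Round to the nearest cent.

$18.61

Three-stage DDM. Project D₁…D_5; terminal Gordon value at t=5 with g = 0.0344; discount at r = 0.134.
D_1 = 1.4778
D_2 = 1.8828
D_3 = 1.9769
D_4 = 2.0758
D_5 = 2.1795
TV_5 = 2.2545/(0.134−0.0344) = 22.6357
P₀ = Σ Dₜ/(1+r)ᵗ + TV_5/(1+r)^5 = 18.6110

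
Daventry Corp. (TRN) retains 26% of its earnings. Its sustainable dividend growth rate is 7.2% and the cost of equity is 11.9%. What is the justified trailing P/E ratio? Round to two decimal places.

16.88

Payout ratio b = 1 − 0.26 = 0.74.
Justified trailing P/E = b(1+g)/(r−g) = 0.74×(1+0.072)/(0.119−0.072) = 16.8783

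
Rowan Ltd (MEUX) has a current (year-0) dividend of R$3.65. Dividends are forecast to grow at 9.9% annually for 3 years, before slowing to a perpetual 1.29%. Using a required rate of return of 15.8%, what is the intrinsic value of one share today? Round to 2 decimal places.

Two-stage DDM. Project D₁…D_3 at 0.099, terminal growth 0.0129, discount at r = 0.158.
D_1 = 4.0114
D_2 = 4.4085
D_3 = 4.8449
Terminal value at t=3: TV = D_4/(r−g) = 4.9074/(0.158−0.0129) = 33.8209
P₀ = 4.0114/(1+0.158)^1 + 4.4085/(1+0.158)^2 + 4.8449/(1+0.158)^3 + 33.8209/(1+0.158)^3 = 31.6517

R$31.65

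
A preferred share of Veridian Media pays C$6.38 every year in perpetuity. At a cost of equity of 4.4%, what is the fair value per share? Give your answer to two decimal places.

C$145.00

Zero-growth DDM (perpetuity): P₀ = D/r = 6.38 / 0.044 = 145.0000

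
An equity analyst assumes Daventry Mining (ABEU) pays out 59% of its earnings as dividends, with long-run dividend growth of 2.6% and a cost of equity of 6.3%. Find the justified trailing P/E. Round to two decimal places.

Justified trailing P/E = b(1+g)/(r−g) = 0.59×(1+0.026)/(0.063−0.026) = 16.3605

16.36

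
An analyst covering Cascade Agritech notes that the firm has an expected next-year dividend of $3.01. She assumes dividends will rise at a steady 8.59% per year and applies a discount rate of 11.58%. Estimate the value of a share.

$100.67

Gordon growth model: P₀ = D₁/(r − g), with D₁ = 3.01 given directly.
P₀ = 3.0100 / (0.1158 − 0.0859) = 3.0100 / 0.0299 = 100.6689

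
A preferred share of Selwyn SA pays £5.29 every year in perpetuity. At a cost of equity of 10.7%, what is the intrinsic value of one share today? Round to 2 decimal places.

Zero-growth DDM (perpetuity): P₀ = D/r = 5.29 / 0.107 = 49.4393

£49.44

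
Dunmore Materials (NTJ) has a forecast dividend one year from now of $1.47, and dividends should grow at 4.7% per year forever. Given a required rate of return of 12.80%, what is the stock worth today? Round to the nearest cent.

$18.15

Gordon growth model: P₀ = D₁/(r − g), with D₁ = 1.47 given directly.
P₀ = 1.4700 / (0.128 − 0.047) = 1.4700 / 0.081 = 18.1481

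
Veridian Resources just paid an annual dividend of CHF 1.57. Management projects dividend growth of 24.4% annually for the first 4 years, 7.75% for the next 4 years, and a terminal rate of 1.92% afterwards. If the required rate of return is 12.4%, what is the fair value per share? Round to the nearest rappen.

CHF 35.98

Three-stage DDM. Project D₁…D_8; terminal Gordon value at t=8 with g = 0.0192; discount at r = 0.124.
D_1 = 1.9531
D_2 = 2.4296
D_3 = 3.0225
D_4 = 3.7599
D_5 = 4.0513
D_6 = 4.3653
D_7 = 4.7036
D_8 = 5.0682
TV_8 = 5.1655/(0.124−0.0192) = 49.2888
P₀ = Σ Dₜ/(1+r)ᵗ + TV_8/(1+r)^8 = 35.9797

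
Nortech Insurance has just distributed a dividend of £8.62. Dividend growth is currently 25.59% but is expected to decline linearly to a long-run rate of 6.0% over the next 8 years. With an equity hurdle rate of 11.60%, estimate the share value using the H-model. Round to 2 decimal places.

H-model: P₀ = D₀[(1+g_L) + H(g_S−g_L)]/(r−g_L), with H = 8/2 = 4.
P₀ = 8.62 × [(1+0.06) + 4×(0.2559−0.06)] / (0.116−0.06)
   = 8.62 × 1.8436 / 0.056 = 283.7827

£283.78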